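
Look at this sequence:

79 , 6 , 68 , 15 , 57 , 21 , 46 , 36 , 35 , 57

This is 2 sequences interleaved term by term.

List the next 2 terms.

Split by position mod 2 into 2 tracks.
Track A = 79, 68, 57, 46, 35: linear: a_n = 90 − 11·n.
Track B = 6, 15, 21, 36, 57: each term equals the sum of the previous two.
Position 11 → track A, term 6 = 24.
Term 12 comes from track B (its 6th entry): 93.

24, 93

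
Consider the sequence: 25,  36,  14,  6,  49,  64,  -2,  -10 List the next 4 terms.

81, 100, -18, -26

Reading positions in blocks of 4 reveals the pattern AABB — 2 tracks woven together.
Track A is 25, 36, 49, 64, which is perfect squares starting at 5².
Track B is 14, 6, -2, -10, which is subtracting 8 each time.
Term 9 comes from track A (its 5th entry): 81.
Position 10 falls in track A as its term 6, giving 100.
The 11th slot belongs to track B; its 5th term is -18.
Position 12 → track B, term 6 = -26.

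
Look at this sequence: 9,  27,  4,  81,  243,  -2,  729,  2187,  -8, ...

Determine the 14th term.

Positions follow the repeating pattern AAB; grouping by letter gives 2 tracks.
Track A: 9, 27, 81, 243, 729, 2187 (successive powers of 3).
Track B: 4, -2, -8 (subtracting 6 each time).
Term 14 comes from track A (its 10th entry): 177147.

177147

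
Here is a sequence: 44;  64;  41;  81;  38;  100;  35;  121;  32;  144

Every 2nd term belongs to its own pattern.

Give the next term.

Taking every 2nd term gives 2 separate tracks.
Track A: 44, 41, 38, 35, 32. Linear: a_n = 47 − 3·n.
Track B: 64, 81, 100, 121, 144. Consecutive squares n² from n = 8.
Position 11 → track A, term 6 = 29.

29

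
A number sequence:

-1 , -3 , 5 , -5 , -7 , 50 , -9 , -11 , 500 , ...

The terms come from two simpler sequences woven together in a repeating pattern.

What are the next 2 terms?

-13, -15

Reading positions in blocks of 3 reveals the pattern AAB — 2 tracks woven together.
Subsequence A: -1, -3, -5, -7, -9, -11 (arithmetic, step −2).
Subsequence B: 5, 50, 500 (geometric, ×10 each step).
The 10th slot belongs to subsequence A; its 7th term is -13.
Position 11 falls in subsequence A as its term 8, giving -15.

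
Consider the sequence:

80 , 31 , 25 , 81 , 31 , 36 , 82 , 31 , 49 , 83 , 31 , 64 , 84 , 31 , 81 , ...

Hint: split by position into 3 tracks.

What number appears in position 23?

Taking every 3rd term gives 3 separate tracks.
Track A = 80, 81, 82, 83, 84: adding 1 each time.
Track B = 31, 31, 31, 31, 31: the constant sequence 31.
Track C = 25, 36, 49, 64, 81: perfect squares starting at 5².
The 23rd slot belongs to track B; its 8th term is 31.

31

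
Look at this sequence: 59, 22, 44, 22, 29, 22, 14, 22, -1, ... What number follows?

22

Split by position mod 2 into 2 tracks.
Subsequence A: 59, 44, 29, 14, -1 — linear: a_n = 74 − 15·n.
Subsequence B: 22, 22, 22, 22 — the constant sequence 22.
Term 10 comes from subsequence B (its 5th entry): 22.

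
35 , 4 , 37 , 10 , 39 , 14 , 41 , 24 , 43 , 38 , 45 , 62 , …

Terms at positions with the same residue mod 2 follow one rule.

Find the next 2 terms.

Taking every 2nd term gives 2 separate tracks.
Subsequence A: 35, 37, 39, 41, 43, 45 (adding 2 each time).
Subsequence B: 4, 10, 14, 24, 38, 62 (each term equals the sum of the previous two).
Term 13 comes from subsequence A (its 7th entry): 47.
Position 14 → subsequence B, term 7 = 100.

47, 100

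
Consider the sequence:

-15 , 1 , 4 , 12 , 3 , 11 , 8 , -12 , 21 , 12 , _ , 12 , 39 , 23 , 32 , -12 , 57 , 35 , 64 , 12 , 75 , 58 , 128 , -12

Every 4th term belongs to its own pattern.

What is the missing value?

Split by position mod 4: positions 1, 5, 9, … form one track, and each other residue class forms its own.
Track A: -15, 3, 21, 39, 57, 75 (arithmetic, step +18).
Track B: 1, 11, 12, 23, 35, 58 (each term equals the sum of the previous two).
Track C: 4, 8, ?, 32, 64, 128 (powers of 2).
Track D: 12, -12, 12, -12, 12, -12 (the oscillation 12·(−1)^(n+1)).
Track C's pattern makes the blank 16.

16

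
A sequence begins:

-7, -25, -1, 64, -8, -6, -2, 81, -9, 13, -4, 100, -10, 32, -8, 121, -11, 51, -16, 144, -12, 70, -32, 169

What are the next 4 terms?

Taking every 4th term gives 4 separate tracks.
Stream A: -7, -8, -9, -10, -11, -12 (linear: a_n = -6 − n).
Stream B: -25, -6, 13, 32, 51, 70 (adding 19 each time).
Stream C: -1, -2, -4, -8, -16, -32 (geometric with ratio 2).
Stream D: 64, 81, 100, 121, 144, 169 (perfect squares starting at 8²).
Position 25 → stream A, term 7 = -13.
The 26th slot belongs to stream B; its 7th term is 89.
The 27th slot belongs to stream C; its 7th term is -64.
Position 28 falls in stream D as its term 7, giving 196.

-13, 89, -64, 196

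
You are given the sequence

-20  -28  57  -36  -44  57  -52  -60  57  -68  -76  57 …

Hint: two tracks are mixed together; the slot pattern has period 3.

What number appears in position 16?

-100

Reading positions in blocks of 3 reveals the pattern AAB — 2 tracks woven together.
Track A = -20, -28, -36, -44, -52, -60, -68, -76: arithmetic, step −8.
Track B = 57, 57, 57, 57: the constant sequence 57.
Position 16 → track A, term 11 = -100.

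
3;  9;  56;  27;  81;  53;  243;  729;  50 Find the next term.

Reading positions in blocks of 3 reveals the pattern AAB — 2 tracks woven together.
Track A: 3, 9, 27, 81, 243, 729 — powers of 3.
Track B: 56, 53, 50 — arithmetic, step −3.
Position 10 falls in track A as its term 7, giving 2187.

2187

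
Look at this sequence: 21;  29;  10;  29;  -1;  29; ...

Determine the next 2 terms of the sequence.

-12, 29

Positions 1, 3, 5, … form one subsequence and positions 2, 4, 6, … form another.
Stream A: 21, 10, -1 (arithmetic, step −11).
Stream B: 29, 29, 29 (the constant sequence 29).
Position 7 falls in stream A as its term 4, giving -12.
The 8th slot belongs to stream B; its 4th term is 29.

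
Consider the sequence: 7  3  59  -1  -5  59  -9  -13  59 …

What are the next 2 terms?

Reading positions in blocks of 3 reveals the pattern AAB — 2 tracks woven together.
Track A: 7, 3, -1, -5, -9, -13 (linear: a_n = 11 − 4·n).
Track B: 59, 59, 59 (always 59).
The 10th slot belongs to track A; its 7th term is -17.
Position 11 falls in track A as its term 8, giving -21.

-17, -21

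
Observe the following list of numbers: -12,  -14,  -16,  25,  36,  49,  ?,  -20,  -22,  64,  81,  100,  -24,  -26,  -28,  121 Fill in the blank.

Positions follow the repeating pattern AAABBB; grouping by letter gives 2 tracks.
Track A: -12, -14, -16, ?, -20, -22, -24, -26, -28 (subtracting 2 each time).
Track B: 25, 36, 49, 64, 81, 100, 121 (the squares 5², 6², 7², …).
Track A's pattern makes the blank -18.

-18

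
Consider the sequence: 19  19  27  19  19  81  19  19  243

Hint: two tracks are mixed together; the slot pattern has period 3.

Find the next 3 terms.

19, 19, 729

Reading positions in blocks of 3 reveals the pattern AAB — 2 tracks woven together.
Subsequence A: 19, 19, 19, 19, 19, 19. Constant 19.
Subsequence B: 27, 81, 243. Powers of 3.
Term 10 comes from subsequence A (its 7th entry): 19.
Position 11 falls in subsequence A as its term 8, giving 19.
Term 12 comes from subsequence B (its 4th entry): 729.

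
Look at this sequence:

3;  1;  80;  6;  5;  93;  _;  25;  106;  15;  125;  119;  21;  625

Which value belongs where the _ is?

10

Split by position mod 3: positions 1, 4, 7, … form one track, and each other residue class forms its own.
Track A = 3, 6, ?, 15, 21: triangular numbers n(n+1)/2 for n = 2, 3, ….
Track B = 1, 5, 25, 125, 625: geometric, ×5 each step.
Track C = 80, 93, 106, 119: adding 13 each time.
The gap is track A's term 3; the rule gives 10.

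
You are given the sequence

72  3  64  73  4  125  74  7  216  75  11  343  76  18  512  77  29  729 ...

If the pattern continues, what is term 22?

Read the sequence 3 terms at a time; column i is its own pattern.
Track A: 72, 73, 74, 75, 76, 77. Adding 1 each time.
Track B: 3, 4, 7, 11, 18, 29. A Fibonacci-like recurrence a_n = a_{n-1} + a_{n-2}.
Track C: 64, 125, 216, 343, 512, 729. Perfect cubes starting at 4³.
The 22nd slot belongs to track A; its 8th term is 79.

79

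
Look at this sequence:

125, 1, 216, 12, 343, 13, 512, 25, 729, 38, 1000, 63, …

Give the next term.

Split by position mod 2 into 2 tracks.
Track A: 125, 216, 343, 512, 729, 1000 — perfect cubes starting at 5³.
Track B: 1, 12, 13, 25, 38, 63 — Fibonacci-style (each term is the sum of the two before it).
Term 13 comes from track A (its 7th entry): 1331.

1331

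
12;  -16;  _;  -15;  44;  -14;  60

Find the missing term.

28

Taking every 2nd term gives 2 separate tracks.
Track A: 12, ?, 44, 60. Adding 16 each time.
Track B: -16, -15, -14. Arithmetic with common difference +1.
Filling track A at index 2 by its rule yields 28.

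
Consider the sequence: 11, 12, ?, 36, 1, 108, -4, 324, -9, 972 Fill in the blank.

Positions 1, 3, 5, … form one subsequence and positions 2, 4, 6, … form another.
Subsequence A is 11, ?, 1, -4, -9, which is arithmetic, step −5.
Subsequence B is 12, 36, 108, 324, 972, which is geometric with ratio 3.
So the missing entry in subsequence A is 6.

6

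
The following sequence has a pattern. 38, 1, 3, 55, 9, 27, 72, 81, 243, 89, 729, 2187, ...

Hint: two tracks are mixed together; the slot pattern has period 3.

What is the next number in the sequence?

Positions follow the repeating pattern ABB; grouping by letter gives 2 tracks.
Subsequence A = 38, 55, 72, 89: arithmetic, step +17.
Subsequence B = 1, 3, 9, 27, 81, 243, 729, 2187: geometric, ×3 each step.
The 13th slot belongs to subsequence A; its 5th term is 106.

106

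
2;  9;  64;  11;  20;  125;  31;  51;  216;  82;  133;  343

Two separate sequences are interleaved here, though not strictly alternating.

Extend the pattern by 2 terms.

215, 348

Positions follow the repeating pattern AAB; grouping by letter gives 2 tracks.
Track A: 2, 9, 11, 20, 31, 51, 82, 133 (a Fibonacci-like recurrence a_n = a_{n-1} + a_{n-2}).
Track B: 64, 125, 216, 343 (the cubes 4³, 5³, 6³, …).
Position 13 → track A, term 9 = 215.
Position 14 falls in track A as its term 10, giving 348.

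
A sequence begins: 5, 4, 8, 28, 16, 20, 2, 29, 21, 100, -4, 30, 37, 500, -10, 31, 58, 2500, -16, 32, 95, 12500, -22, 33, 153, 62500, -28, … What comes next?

34

Split by position mod 4: positions 1, 5, 9, … form one track, and each other residue class forms its own.
Subsequence A: 5, 16, 21, 37, 58, 95, 153. Each term equals the sum of the previous two.
Subsequence B: 4, 20, 100, 500, 2500, 12500, 62500. A geometric progression (common ratio 5).
Subsequence C: 8, 2, -4, -10, -16, -22, -28. Subtracting 6 each time.
Subsequence D: 28, 29, 30, 31, 32, 33. Linear: a_n = 27 + n.
Position 28 falls in subsequence D as its term 7, giving 34.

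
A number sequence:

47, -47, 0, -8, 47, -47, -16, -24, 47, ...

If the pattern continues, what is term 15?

Reading positions in blocks of 4 reveals the pattern AABB — 2 tracks woven together.
Stream A: 47, -47, 47, -47, 47 — alternating ±47.
Stream B: 0, -8, -16, -24 — linear: a_n = 8 − 8·n.
The 15th slot belongs to stream B; its 7th term is -48.

-48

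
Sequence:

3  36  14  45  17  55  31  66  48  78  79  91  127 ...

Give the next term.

Taking every 2nd term gives 2 separate tracks.
Track A: 3, 14, 17, 31, 48, 79, 127. Each term equals the sum of the previous two.
Track B: 36, 45, 55, 66, 78, 91. The triangular numbers T_8, T_9, ….
The 14th slot belongs to track B; its 7th term is 105.

105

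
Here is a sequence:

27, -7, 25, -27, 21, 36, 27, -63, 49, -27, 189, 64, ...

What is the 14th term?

Split by position mod 3 into 3 tracks.
Stream A: 27, -27, 27, -27 — oscillating between 27 and -27.
Stream B: -7, 21, -63, 189 — multiplying by -3 each time.
Stream C: 25, 36, 49, 64 — the squares 5², 6², 7², ….
Position 14 falls in stream B as its term 5, giving -567.

-567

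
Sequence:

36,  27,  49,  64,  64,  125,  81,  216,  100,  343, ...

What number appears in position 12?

512

Positions 1, 3, 5, … form one subsequence and positions 2, 4, 6, … form another.
Stream A: 36, 49, 64, 81, 100 — the squares 6², 7², 8², ….
Stream B: 27, 64, 125, 216, 343 — perfect cubes starting at 3³.
Position 12 → stream B, term 6 = 512.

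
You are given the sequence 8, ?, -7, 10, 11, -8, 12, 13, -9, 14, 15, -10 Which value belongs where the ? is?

9

Positions follow the repeating pattern AAB; grouping by letter gives 2 tracks.
Track A = 8, ?, 10, 11, 12, 13, 14, 15: arithmetic, step +1.
Track B = -7, -8, -9, -10: linear: a_n = -6 − n.
Filling track A at index 2 by its rule yields 9.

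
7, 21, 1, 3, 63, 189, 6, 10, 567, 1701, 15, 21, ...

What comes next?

Reading positions in blocks of 4 reveals the pattern AABB — 2 tracks woven together.
Track A is 7, 21, 63, 189, 567, 1701, which is geometric with ratio 3.
Track B is 1, 3, 6, 10, 15, 21, which is triangular numbers starting at T_1.
Position 13 → track A, term 7 = 5103.

5103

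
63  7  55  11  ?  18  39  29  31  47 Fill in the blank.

47

Odd-indexed and even-indexed terms follow separate rules.
Stream A: 63, 55, ?, 39, 31 (subtracting 8 each time).
Stream B: 7, 11, 18, 29, 47 (Fibonacci-style (each term is the sum of the two before it)).
Stream A's pattern makes the blank 47.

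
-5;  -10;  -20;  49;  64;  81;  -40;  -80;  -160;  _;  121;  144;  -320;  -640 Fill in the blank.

100

The slot pattern repeats as AAABBB (period 6), so there are 2 interleaved tracks.
Track A: -5, -10, -20, -40, -80, -160, -320, -640 — a geometric progression (common ratio 2).
Track B: 49, 64, 81, ?, 121, 144 — the squares 7², 8², 9², ….
Track B's pattern makes the blank 100.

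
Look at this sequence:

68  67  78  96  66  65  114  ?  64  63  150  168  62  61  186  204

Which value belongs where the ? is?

Reading positions in blocks of 4 reveals the pattern AABB — 2 tracks woven together.
Subsequence A: 68, 67, 66, 65, 64, 63, 62, 61 (linear: a_n = 69 − n).
Subsequence B: 78, 96, 114, ?, 150, 168, 186, 204 (linear: a_n = 60 + 18·n).
The gap is subsequence B's term 4; the rule gives 132.

132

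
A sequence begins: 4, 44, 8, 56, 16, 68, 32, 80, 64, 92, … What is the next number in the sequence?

128

Split by position mod 2 into 2 tracks.
Stream A: 4, 8, 16, 32, 64 — successive powers of 2.
Stream B: 44, 56, 68, 80, 92 — adding 12 each time.
The 11th slot belongs to stream A; its 6th term is 128.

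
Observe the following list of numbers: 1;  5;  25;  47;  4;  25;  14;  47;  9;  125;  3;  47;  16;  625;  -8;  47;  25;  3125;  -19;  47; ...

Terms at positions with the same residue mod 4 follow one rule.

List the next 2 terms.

The terms cycle through 4 interleaved subsequences.
Subsequence A: 1, 4, 9, 16, 25 (perfect squares starting at 1²).
Subsequence B: 5, 25, 125, 625, 3125 (geometric with ratio 5).
Subsequence C: 25, 14, 3, -8, -19 (arithmetic, step −11).
Subsequence D: 47, 47, 47, 47, 47 (constant 47).
Position 21 → subsequence A, term 6 = 36.
Position 22 falls in subsequence B as its term 6, giving 15625.

36, 15625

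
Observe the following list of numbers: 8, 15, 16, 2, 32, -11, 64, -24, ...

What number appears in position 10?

Taking every 2nd term gives 2 separate tracks.
Subsequence A: 8, 16, 32, 64 (powers of 2).
Subsequence B: 15, 2, -11, -24 (arithmetic with common difference −13).
The 10th slot belongs to subsequence B; its 5th term is -37.

-37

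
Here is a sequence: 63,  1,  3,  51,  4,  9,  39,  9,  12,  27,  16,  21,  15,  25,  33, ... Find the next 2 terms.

The terms cycle through 3 interleaved subsequences.
Track A: 63, 51, 39, 27, 15 — arithmetic, step −12.
Track B: 1, 4, 9, 16, 25 — perfect squares starting at 1².
Track C: 3, 9, 12, 21, 33 — a Fibonacci-like recurrence a_n = a_{n-1} + a_{n-2}.
Term 16 comes from track A (its 6th entry): 3.
Position 17 falls in track B as its term 6, giving 36.

3, 36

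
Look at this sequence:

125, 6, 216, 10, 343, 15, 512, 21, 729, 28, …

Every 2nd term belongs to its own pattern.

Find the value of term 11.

1000

Odd-indexed and even-indexed terms follow separate rules.
Track A: 125, 216, 343, 512, 729 — consecutive cubes n³ from n = 5.
Track B: 6, 10, 15, 21, 28 — triangular numbers n(n+1)/2 for n = 3, 4, ….
The 11th slot belongs to track A; its 6th term is 1000.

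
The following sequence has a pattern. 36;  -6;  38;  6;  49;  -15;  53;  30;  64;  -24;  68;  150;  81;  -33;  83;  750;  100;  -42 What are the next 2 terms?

Split by position mod 4 into 4 tracks.
Track A: 36, 49, 64, 81, 100 — perfect squares starting at 6².
Track B: -6, -15, -24, -33, -42 — arithmetic with common difference −9.
Track C: 38, 53, 68, 83 — adding 15 each time.
Track D: 6, 30, 150, 750 — multiplying by 5 each time.
Term 19 comes from track C (its 5th entry): 98.
The 20th slot belongs to track D; its 5th term is 3750.

98, 3750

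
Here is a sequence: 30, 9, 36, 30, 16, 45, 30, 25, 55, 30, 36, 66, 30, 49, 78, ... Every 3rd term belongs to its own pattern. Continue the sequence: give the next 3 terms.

30, 64, 91

Split by position mod 3: positions 1, 4, 7, … form one track, and each other residue class forms its own.
Track A: 30, 30, 30, 30, 30. The constant sequence 30.
Track B: 9, 16, 25, 36, 49. The squares 3², 4², 5², ….
Track C: 36, 45, 55, 66, 78. Triangular numbers starting at T_8.
Term 16 comes from track A (its 6th entry): 30.
Position 17 falls in track B as its term 6, giving 64.
Position 18 falls in track C as its term 6, giving 91.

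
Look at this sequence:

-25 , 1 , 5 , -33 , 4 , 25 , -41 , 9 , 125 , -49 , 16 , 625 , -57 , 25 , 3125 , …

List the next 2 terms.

-65, 36

The terms cycle through 3 interleaved subsequences.
Track A is -25, -33, -41, -49, -57, which is arithmetic, step −8.
Track B is 1, 4, 9, 16, 25, which is the squares 1², 2², 3², ….
Track C is 5, 25, 125, 625, 3125, which is powers of 5.
Position 16 falls in track A as its term 6, giving -65.
Position 17 falls in track B as its term 6, giving 36.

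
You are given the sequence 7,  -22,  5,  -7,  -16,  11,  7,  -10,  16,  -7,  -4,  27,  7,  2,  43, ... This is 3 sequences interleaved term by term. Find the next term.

-7

Taking every 3rd term gives 3 separate tracks.
Stream A: 7, -7, 7, -7, 7 — the oscillation 7·(−1)^(n+1).
Stream B: -22, -16, -10, -4, 2 — adding 6 each time.
Stream C: 5, 11, 16, 27, 43 — a Fibonacci-like recurrence a_n = a_{n-1} + a_{n-2}.
The 16th slot belongs to stream A; its 6th term is -7.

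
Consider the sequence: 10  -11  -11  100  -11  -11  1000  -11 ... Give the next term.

-11

Positions follow the repeating pattern ABB; grouping by letter gives 2 tracks.
Subsequence A = 10, 100, 1000: a geometric progression (common ratio 10).
Subsequence B = -11, -11, -11, -11, -11: constant -11.
Position 9 falls in subsequence B as its term 6, giving -11.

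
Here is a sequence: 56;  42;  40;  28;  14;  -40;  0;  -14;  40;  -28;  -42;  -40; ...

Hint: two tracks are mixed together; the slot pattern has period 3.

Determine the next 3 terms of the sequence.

The slot pattern repeats as AAB (period 3), so there are 2 interleaved tracks.
Track A: 56, 42, 28, 14, 0, -14, -28, -42 — linear: a_n = 70 − 14·n.
Track B: 40, -40, 40, -40 — the oscillation 40·(−1)^(n+1).
Position 13 → track A, term 9 = -56.
Position 14 → track A, term 10 = -70.
The 15th slot belongs to track B; its 5th term is 40.

-56, -70, 40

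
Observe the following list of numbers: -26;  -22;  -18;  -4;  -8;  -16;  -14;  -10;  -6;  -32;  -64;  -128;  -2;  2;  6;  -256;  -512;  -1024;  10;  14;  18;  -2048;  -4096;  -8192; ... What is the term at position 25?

The slot pattern repeats as AAABBB (period 6), so there are 2 interleaved tracks.
Track A: -26, -22, -18, -14, -10, -6, -2, 2, 6, 10, 14, 18 (arithmetic with common difference +4).
Track B: -4, -8, -16, -32, -64, -128, -256, -512, -1024, -2048, -4096, -8192 (a geometric progression (common ratio 2)).
Position 25 → track A, term 13 = 22.

22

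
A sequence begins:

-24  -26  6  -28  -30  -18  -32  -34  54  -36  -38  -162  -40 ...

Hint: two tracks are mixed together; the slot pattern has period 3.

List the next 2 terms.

-42, 486

The slot pattern repeats as AAB (period 3), so there are 2 interleaved tracks.
Track A: -24, -26, -28, -30, -32, -34, -36, -38, -40. Arithmetic with common difference −2.
Track B: 6, -18, 54, -162. A geometric progression (common ratio -3).
Term 14 comes from track A (its 10th entry): -42.
The 15th slot belongs to track B; its 5th term is 486.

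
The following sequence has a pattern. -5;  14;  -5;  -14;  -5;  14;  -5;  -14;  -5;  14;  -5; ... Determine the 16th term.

-14

Odd-indexed and even-indexed terms follow separate rules.
Track A: -5, -5, -5, -5, -5, -5 (always -5).
Track B: 14, -14, 14, -14, 14 (the oscillation 14·(−1)^(n+1)).
The 16th slot belongs to track B; its 8th term is -14.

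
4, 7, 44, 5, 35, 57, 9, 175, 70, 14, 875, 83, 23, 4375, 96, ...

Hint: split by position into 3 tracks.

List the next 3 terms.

Taking every 3rd term gives 3 separate tracks.
Stream A = 4, 5, 9, 14, 23: Fibonacci-style (each term is the sum of the two before it).
Stream B = 7, 35, 175, 875, 4375: a geometric progression (common ratio 5).
Stream C = 44, 57, 70, 83, 96: arithmetic with common difference +13.
Position 16 falls in stream A as its term 6, giving 37.
Term 17 comes from stream B (its 6th entry): 21875.
Position 18 → stream C, term 6 = 109.

37, 21875, 109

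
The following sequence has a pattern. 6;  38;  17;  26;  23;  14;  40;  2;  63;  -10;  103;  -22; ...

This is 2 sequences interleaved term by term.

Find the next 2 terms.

166, -34

Split by position mod 2 into 2 tracks.
Track A: 6, 17, 23, 40, 63, 103 — each term equals the sum of the previous two.
Track B: 38, 26, 14, 2, -10, -22 — subtracting 12 each time.
The 13th slot belongs to track A; its 7th term is 166.
Position 14 → track B, term 7 = -34.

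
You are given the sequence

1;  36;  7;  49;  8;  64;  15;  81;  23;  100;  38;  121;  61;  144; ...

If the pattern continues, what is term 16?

169

Split by position mod 2 into 2 tracks.
Stream A is 1, 7, 8, 15, 23, 38, 61, which is each term equals the sum of the previous two.
Stream B is 36, 49, 64, 81, 100, 121, 144, which is the squares 6², 7², 8², ….
Position 16 falls in stream B as its term 8, giving 169.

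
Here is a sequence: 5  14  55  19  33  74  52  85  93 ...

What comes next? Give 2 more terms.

137, 222

Positions follow the repeating pattern AAB; grouping by letter gives 2 tracks.
Track A = 5, 14, 19, 33, 52, 85: Fibonacci-style (each term is the sum of the two before it).
Track B = 55, 74, 93: adding 19 each time.
Position 10 falls in track A as its term 7, giving 137.
The 11th slot belongs to track A; its 8th term is 222.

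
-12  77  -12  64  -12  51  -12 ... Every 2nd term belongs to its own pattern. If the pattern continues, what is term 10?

Positions 1, 3, 5, … form one subsequence and positions 2, 4, 6, … form another.
Stream A = -12, -12, -12, -12: constant -12.
Stream B = 77, 64, 51: arithmetic with common difference −13.
Term 10 comes from stream B (its 5th entry): 25.

25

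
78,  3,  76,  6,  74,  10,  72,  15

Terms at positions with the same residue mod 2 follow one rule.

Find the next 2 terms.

70, 21

Odd-indexed and even-indexed terms follow separate rules.
Track A: 78, 76, 74, 72. Subtracting 2 each time.
Track B: 3, 6, 10, 15. The triangular numbers T_2, T_3, ….
The 9th slot belongs to track A; its 5th term is 70.
Position 10 → track B, term 5 = 21.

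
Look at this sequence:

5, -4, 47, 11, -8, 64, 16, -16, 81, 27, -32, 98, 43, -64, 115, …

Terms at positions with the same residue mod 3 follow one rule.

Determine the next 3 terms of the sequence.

Taking every 3rd term gives 3 separate tracks.
Track A: 5, 11, 16, 27, 43. Each term equals the sum of the previous two.
Track B: -4, -8, -16, -32, -64. Geometric with ratio 2.
Track C: 47, 64, 81, 98, 115. Adding 17 each time.
The 16th slot belongs to track A; its 6th term is 70.
Position 17 falls in track B as its term 6, giving -128.
Position 18 → track C, term 6 = 132.

70, -128, 132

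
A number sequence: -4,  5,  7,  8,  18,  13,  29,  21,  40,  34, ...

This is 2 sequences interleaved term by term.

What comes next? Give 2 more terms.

51, 55

Taking every 2nd term gives 2 separate tracks.
Track A = -4, 7, 18, 29, 40: linear: a_n = -15 + 11·n.
Track B = 5, 8, 13, 21, 34: a Fibonacci-like recurrence a_n = a_{n-1} + a_{n-2}.
Position 11 → track A, term 6 = 51.
Term 12 comes from track B (its 6th entry): 55.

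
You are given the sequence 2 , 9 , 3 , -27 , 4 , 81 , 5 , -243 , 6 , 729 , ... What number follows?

7

Positions 1, 3, 5, … form one subsequence and positions 2, 4, 6, … form another.
Track A = 2, 3, 4, 5, 6: arithmetic, step +1.
Track B = 9, -27, 81, -243, 729: a geometric progression (common ratio -3).
Position 11 → track A, term 6 = 7.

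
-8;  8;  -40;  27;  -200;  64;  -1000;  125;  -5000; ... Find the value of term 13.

Taking every 2nd term gives 2 separate tracks.
Stream A: -8, -40, -200, -1000, -5000. Geometric, ×5 each step.
Stream B: 8, 27, 64, 125. Perfect cubes starting at 2³.
Term 13 comes from stream A (its 7th entry): -125000.

-125000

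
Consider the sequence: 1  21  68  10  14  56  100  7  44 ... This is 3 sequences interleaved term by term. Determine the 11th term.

The terms cycle through 3 interleaved subsequences.
Stream A: 1, 10, 100. Successive powers of 10.
Stream B: 21, 14, 7. Arithmetic with common difference −7.
Stream C: 68, 56, 44. Subtracting 12 each time.
Position 11 → stream B, term 4 = 0.

0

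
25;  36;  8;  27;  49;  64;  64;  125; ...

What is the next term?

81

The slot pattern repeats as AABB (period 4), so there are 2 interleaved tracks.
Subsequence A: 25, 36, 49, 64 — perfect squares starting at 5².
Subsequence B: 8, 27, 64, 125 — perfect cubes starting at 2³.
Position 9 falls in subsequence A as its term 5, giving 81.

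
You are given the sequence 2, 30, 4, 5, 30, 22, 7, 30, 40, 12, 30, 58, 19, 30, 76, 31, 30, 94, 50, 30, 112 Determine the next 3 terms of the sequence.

81, 30, 130

Taking every 3rd term gives 3 separate tracks.
Track A: 2, 5, 7, 12, 19, 31, 50 (a Fibonacci-like recurrence a_n = a_{n-1} + a_{n-2}).
Track B: 30, 30, 30, 30, 30, 30, 30 (constant 30).
Track C: 4, 22, 40, 58, 76, 94, 112 (linear: a_n = -14 + 18·n).
The 22nd slot belongs to track A; its 8th term is 81.
Term 23 comes from track B (its 8th entry): 30.
The 24th slot belongs to track C; its 8th term is 130.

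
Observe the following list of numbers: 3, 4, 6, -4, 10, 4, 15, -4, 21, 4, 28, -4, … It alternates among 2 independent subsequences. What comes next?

36

Split by position mod 2 into 2 tracks.
Track A: 3, 6, 10, 15, 21, 28 (triangular numbers starting at T_2).
Track B: 4, -4, 4, -4, 4, -4 (the oscillation 4·(−1)^(n+1)).
Term 13 comes from track A (its 7th entry): 36.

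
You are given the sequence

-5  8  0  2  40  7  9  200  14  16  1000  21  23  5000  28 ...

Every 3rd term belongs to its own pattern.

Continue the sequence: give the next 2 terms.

The terms cycle through 3 interleaved subsequences.
Track A is -5, 2, 9, 16, 23, which is arithmetic, step +7.
Track B is 8, 40, 200, 1000, 5000, which is a geometric progression (common ratio 5).
Track C is 0, 7, 14, 21, 28, which is arithmetic with common difference +7.
Term 16 comes from track A (its 6th entry): 30.
Term 17 comes from track B (its 6th entry): 25000.

30, 25000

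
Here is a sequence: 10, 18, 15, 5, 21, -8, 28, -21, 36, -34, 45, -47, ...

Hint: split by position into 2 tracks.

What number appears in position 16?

-73

Taking every 2nd term gives 2 separate tracks.
Track A: 10, 15, 21, 28, 36, 45. Triangular numbers starting at T_4.
Track B: 18, 5, -8, -21, -34, -47. Linear: a_n = 31 − 13·n.
Position 16 → track B, term 8 = -73.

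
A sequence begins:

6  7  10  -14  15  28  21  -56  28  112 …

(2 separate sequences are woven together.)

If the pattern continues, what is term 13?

45

Positions 1, 3, 5, … form one subsequence and positions 2, 4, 6, … form another.
Subsequence A: 6, 10, 15, 21, 28 (triangular numbers starting at T_3).
Subsequence B: 7, -14, 28, -56, 112 (geometric with ratio -2).
The 13th slot belongs to subsequence A; its 7th term is 45.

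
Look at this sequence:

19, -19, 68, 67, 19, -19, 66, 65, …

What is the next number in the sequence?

19

Reading positions in blocks of 4 reveals the pattern AABB — 2 tracks woven together.
Track A: 19, -19, 19, -19 (the oscillation 19·(−1)^(n+1)).
Track B: 68, 67, 66, 65 (subtracting 1 each time).
Position 9 falls in track A as its term 5, giving 19.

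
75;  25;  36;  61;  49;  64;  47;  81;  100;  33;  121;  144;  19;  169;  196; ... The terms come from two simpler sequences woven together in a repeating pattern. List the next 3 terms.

5, 225, 256

Positions follow the repeating pattern ABB; grouping by letter gives 2 tracks.
Stream A: 75, 61, 47, 33, 19 — arithmetic, step −14.
Stream B: 25, 36, 49, 64, 81, 100, 121, 144, 169, 196 — consecutive squares n² from n = 5.
Term 16 comes from stream A (its 6th entry): 5.
Position 17 falls in stream B as its term 11, giving 225.
The 18th slot belongs to stream B; its 12th term is 256.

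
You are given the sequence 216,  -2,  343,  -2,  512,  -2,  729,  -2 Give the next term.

Taking every 2nd term gives 2 separate tracks.
Track A: 216, 343, 512, 729 (perfect cubes starting at 6³).
Track B: -2, -2, -2, -2 (constant -2).
Term 9 comes from track A (its 5th entry): 1000.

1000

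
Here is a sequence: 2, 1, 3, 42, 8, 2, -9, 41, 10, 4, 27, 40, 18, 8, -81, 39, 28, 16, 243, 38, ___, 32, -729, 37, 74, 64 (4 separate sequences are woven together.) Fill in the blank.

Read the sequence 4 terms at a time; column i is its own pattern.
Track A = 2, 8, 10, 18, 28, ?, 74: each term equals the sum of the previous two.
Track B = 1, 2, 4, 8, 16, 32, 64: powers of 2.
Track C = 3, -9, 27, -81, 243, -729: geometric with ratio -3.
Track D = 42, 41, 40, 39, 38, 37: subtracting 1 each time.
The gap is track A's term 6; the rule gives 46.

46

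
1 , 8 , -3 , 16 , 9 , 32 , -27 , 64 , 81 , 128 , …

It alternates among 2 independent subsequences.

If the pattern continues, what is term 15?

The terms cycle through 2 interleaved subsequences.
Subsequence A: 1, -3, 9, -27, 81. A geometric progression (common ratio -3).
Subsequence B: 8, 16, 32, 64, 128. Powers 2^3, 2^4, 2^5, ….
Term 15 comes from subsequence A (its 8th entry): -2187.

-2187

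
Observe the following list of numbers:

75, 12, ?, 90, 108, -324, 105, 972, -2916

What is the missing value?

-36

Reading positions in blocks of 3 reveals the pattern ABB — 2 tracks woven together.
Track A: 75, 90, 105. Linear: a_n = 60 + 15·n.
Track B: 12, ?, 108, -324, 972, -2916. Geometric, ×-3 each step.
The gap is track B's term 2; the rule gives -36.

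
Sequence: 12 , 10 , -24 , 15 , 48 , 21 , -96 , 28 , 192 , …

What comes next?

Taking every 2nd term gives 2 separate tracks.
Track A: 12, -24, 48, -96, 192 — geometric, ×-2 each step.
Track B: 10, 15, 21, 28 — the triangular numbers T_4, T_5, ….
Position 10 → track B, term 5 = 36.

36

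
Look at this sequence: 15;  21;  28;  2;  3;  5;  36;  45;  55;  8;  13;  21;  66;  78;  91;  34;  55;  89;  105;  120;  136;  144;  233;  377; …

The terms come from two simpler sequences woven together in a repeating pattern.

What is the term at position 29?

Positions follow the repeating pattern AAABBB; grouping by letter gives 2 tracks.
Track A: 15, 21, 28, 36, 45, 55, 66, 78, 91, 105, 120, 136. Triangular numbers starting at T_5.
Track B: 2, 3, 5, 8, 13, 21, 34, 55, 89, 144, 233, 377. A Fibonacci-like recurrence a_n = a_{n-1} + a_{n-2}.
Position 29 → track B, term 14 = 987.

987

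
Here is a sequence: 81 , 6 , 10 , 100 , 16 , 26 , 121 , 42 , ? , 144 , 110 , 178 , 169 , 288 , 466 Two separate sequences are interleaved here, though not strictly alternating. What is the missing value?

The slot pattern repeats as ABB (period 3), so there are 2 interleaved tracks.
Subsequence A: 81, 100, 121, 144, 169. Consecutive squares n² from n = 9.
Subsequence B: 6, 10, 16, 26, 42, ?, 110, 178, 288, 466. Fibonacci-style (each term is the sum of the two before it).
Subsequence B's pattern makes the blank 68.

68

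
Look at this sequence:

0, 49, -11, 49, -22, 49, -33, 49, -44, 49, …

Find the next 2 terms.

Taking every 2nd term gives 2 separate tracks.
Subsequence A: 0, -11, -22, -33, -44 — arithmetic, step −11.
Subsequence B: 49, 49, 49, 49, 49 — constant 49.
The 11th slot belongs to subsequence A; its 6th term is -55.
Term 12 comes from subsequence B (its 6th entry): 49.

-55, 49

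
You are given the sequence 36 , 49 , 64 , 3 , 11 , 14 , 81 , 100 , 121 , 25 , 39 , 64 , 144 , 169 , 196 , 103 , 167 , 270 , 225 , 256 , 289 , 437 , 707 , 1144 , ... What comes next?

324

The slot pattern repeats as AAABBB (period 6), so there are 2 interleaved tracks.
Track A: 36, 49, 64, 81, 100, 121, 144, 169, 196, 225, 256, 289. The squares 6², 7², 8², ….
Track B: 3, 11, 14, 25, 39, 64, 103, 167, 270, 437, 707, 1144. Each term equals the sum of the previous two.
Position 25 → track A, term 13 = 324.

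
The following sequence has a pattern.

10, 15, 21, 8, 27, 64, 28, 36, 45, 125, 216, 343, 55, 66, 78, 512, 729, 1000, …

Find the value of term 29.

Positions follow the repeating pattern AAABBB; grouping by letter gives 2 tracks.
Track A = 10, 15, 21, 28, 36, 45, 55, 66, 78: the triangular numbers T_4, T_5, ….
Track B = 8, 27, 64, 125, 216, 343, 512, 729, 1000: perfect cubes starting at 2³.
Position 29 → track B, term 14 = 3375.

3375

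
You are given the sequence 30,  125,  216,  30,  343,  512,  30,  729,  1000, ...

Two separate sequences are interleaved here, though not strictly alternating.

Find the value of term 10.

The slot pattern repeats as ABB (period 3), so there are 2 interleaved tracks.
Stream A: 30, 30, 30. Constant 30.
Stream B: 125, 216, 343, 512, 729, 1000. Consecutive cubes n³ from n = 5.
Term 10 comes from stream A (its 4th entry): 30.

30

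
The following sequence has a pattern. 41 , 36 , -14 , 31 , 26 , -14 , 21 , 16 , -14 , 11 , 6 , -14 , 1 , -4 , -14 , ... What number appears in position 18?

-14

The slot pattern repeats as AAB (period 3), so there are 2 interleaved tracks.
Track A: 41, 36, 31, 26, 21, 16, 11, 6, 1, -4 (subtracting 5 each time).
Track B: -14, -14, -14, -14, -14 (the constant sequence -14).
Position 18 falls in track B as its term 6, giving -14.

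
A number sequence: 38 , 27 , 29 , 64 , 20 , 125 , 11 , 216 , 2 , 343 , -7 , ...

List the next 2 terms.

The terms cycle through 2 interleaved subsequences.
Track A: 38, 29, 20, 11, 2, -7. Subtracting 9 each time.
Track B: 27, 64, 125, 216, 343. The cubes 3³, 4³, 5³, ….
Position 12 → track B, term 6 = 512.
Position 13 → track A, term 7 = -16.

512, -16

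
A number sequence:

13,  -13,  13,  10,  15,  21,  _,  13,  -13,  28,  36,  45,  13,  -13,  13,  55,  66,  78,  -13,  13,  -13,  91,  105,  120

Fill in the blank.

-13

Positions follow the repeating pattern AAABBB; grouping by letter gives 2 tracks.
Track A: 13, -13, 13, ?, 13, -13, 13, -13, 13, -13, 13, -13. The oscillation 13·(−1)^(n+1).
Track B: 10, 15, 21, 28, 36, 45, 55, 66, 78, 91, 105, 120. Triangular numbers starting at T_4.
Filling track A at index 4 by its rule yields -13.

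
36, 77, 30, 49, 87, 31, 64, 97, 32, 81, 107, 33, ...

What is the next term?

100

The terms cycle through 3 interleaved subsequences.
Subsequence A is 36, 49, 64, 81, which is the squares 6², 7², 8², ….
Subsequence B is 77, 87, 97, 107, which is linear: a_n = 67 + 10·n.
Subsequence C is 30, 31, 32, 33, which is adding 1 each time.
Term 13 comes from subsequence A (its 5th entry): 100.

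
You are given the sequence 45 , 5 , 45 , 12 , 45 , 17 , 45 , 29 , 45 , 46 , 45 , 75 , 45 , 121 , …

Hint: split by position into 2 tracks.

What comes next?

45

Taking every 2nd term gives 2 separate tracks.
Subsequence A is 45, 45, 45, 45, 45, 45, 45, which is always 45.
Subsequence B is 5, 12, 17, 29, 46, 75, 121, which is a Fibonacci-like recurrence a_n = a_{n-1} + a_{n-2}.
Position 15 → subsequence A, term 8 = 45.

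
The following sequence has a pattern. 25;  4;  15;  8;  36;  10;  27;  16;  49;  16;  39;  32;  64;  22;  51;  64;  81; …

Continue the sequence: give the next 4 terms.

28, 63, 128, 100

The terms cycle through 4 interleaved subsequences.
Track A: 25, 36, 49, 64, 81 (consecutive squares n² from n = 5).
Track B: 4, 10, 16, 22 (linear: a_n = -2 + 6·n).
Track C: 15, 27, 39, 51 (arithmetic with common difference +12).
Track D: 8, 16, 32, 64 (powers 2^3, 2^4, 2^5, …).
The 18th slot belongs to track B; its 5th term is 28.
The 19th slot belongs to track C; its 5th term is 63.
The 20th slot belongs to track D; its 5th term is 128.
Term 21 comes from track A (its 6th entry): 100.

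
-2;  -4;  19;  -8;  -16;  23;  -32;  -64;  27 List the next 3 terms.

Reading positions in blocks of 3 reveals the pattern AAB — 2 tracks woven together.
Subsequence A: -2, -4, -8, -16, -32, -64. Multiplying by 2 each time.
Subsequence B: 19, 23, 27. Arithmetic, step +4.
Position 10 falls in subsequence A as its term 7, giving -128.
Term 11 comes from subsequence A (its 8th entry): -256.
Position 12 → subsequence B, term 4 = 31.

-128, -256, 31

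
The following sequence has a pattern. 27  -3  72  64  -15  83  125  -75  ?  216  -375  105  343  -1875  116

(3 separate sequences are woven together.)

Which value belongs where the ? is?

Taking every 3rd term gives 3 separate tracks.
Track A: 27, 64, 125, 216, 343 (perfect cubes starting at 3³).
Track B: -3, -15, -75, -375, -1875 (geometric, ×5 each step).
Track C: 72, 83, ?, 105, 116 (linear: a_n = 61 + 11·n).
Track C's pattern makes the blank 94.

94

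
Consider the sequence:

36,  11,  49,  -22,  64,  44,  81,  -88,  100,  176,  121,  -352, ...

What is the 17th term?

Odd-indexed and even-indexed terms follow separate rules.
Subsequence A: 36, 49, 64, 81, 100, 121. Consecutive squares n² from n = 6.
Subsequence B: 11, -22, 44, -88, 176, -352. A geometric progression (common ratio -2).
Position 17 → subsequence A, term 9 = 196.

196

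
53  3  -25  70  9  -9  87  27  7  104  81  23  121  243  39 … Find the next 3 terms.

138, 729, 55

Split by position mod 3 into 3 tracks.
Stream A: 53, 70, 87, 104, 121 — adding 17 each time.
Stream B: 3, 9, 27, 81, 243 — a geometric progression (common ratio 3).
Stream C: -25, -9, 7, 23, 39 — adding 16 each time.
Position 16 falls in stream A as its term 6, giving 138.
The 17th slot belongs to stream B; its 6th term is 729.
Position 18 → stream C, term 6 = 55.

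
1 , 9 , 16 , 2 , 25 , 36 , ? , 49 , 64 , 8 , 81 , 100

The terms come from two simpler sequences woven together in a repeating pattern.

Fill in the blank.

Reading positions in blocks of 3 reveals the pattern ABB — 2 tracks woven together.
Track A: 1, 2, ?, 8 (successive powers of 2).
Track B: 9, 16, 25, 36, 49, 64, 81, 100 (the squares 3², 4², 5², …).
The gap is track A's term 3; the rule gives 4.

4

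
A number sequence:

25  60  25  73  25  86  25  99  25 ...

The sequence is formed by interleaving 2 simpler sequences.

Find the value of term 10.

112

Split by position mod 2 into 2 tracks.
Track A = 25, 25, 25, 25, 25: always 25.
Track B = 60, 73, 86, 99: arithmetic with common difference +13.
Position 10 falls in track B as its term 5, giving 112.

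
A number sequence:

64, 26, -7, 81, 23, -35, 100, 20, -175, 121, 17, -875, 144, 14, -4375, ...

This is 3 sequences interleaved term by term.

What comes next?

169

The terms cycle through 3 interleaved subsequences.
Track A = 64, 81, 100, 121, 144: perfect squares starting at 8².
Track B = 26, 23, 20, 17, 14: linear: a_n = 29 − 3·n.
Track C = -7, -35, -175, -875, -4375: multiplying by 5 each time.
Term 16 comes from track A (its 6th entry): 169.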